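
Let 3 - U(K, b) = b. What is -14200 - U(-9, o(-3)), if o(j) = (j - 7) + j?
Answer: -14216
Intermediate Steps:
o(j) = -7 + 2*j (o(j) = (-7 + j) + j = -7 + 2*j)
U(K, b) = 3 - b
-14200 - U(-9, o(-3)) = -14200 - (3 - (-7 + 2*(-3))) = -14200 - (3 - (-7 - 6)) = -14200 - (3 - 1*(-13)) = -14200 - (3 + 13) = -14200 - 1*16 = -14200 - 16 = -14216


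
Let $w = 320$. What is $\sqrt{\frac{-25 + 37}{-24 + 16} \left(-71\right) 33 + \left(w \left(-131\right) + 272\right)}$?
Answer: $\frac{i \sqrt{152534}}{2} \approx 195.28 i$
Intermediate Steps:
$\sqrt{\frac{-25 + 37}{-24 + 16} \left(-71\right) 33 + \left(w \left(-131\right) + 272\right)} = \sqrt{\frac{-25 + 37}{-24 + 16} \left(-71\right) 33 + \left(320 \left(-131\right) + 272\right)} = \sqrt{\frac{12}{-8} \left(-71\right) 33 + \left(-41920 + 272\right)} = \sqrt{12 \left(- \frac{1}{8}\right) \left(-71\right) 33 - 41648} = \sqrt{\left(- \frac{3}{2}\right) \left(-71\right) 33 - 41648} = \sqrt{\frac{213}{2} \cdot 33 - 41648} = \sqrt{\frac{7029}{2} - 41648} = \sqrt{- \frac{76267}{2}} = \frac{i \sqrt{152534}}{2}$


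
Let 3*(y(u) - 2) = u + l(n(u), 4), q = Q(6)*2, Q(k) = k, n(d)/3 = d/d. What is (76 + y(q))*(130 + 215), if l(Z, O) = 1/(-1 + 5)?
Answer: 113275/4 ≈ 28319.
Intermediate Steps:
n(d) = 3 (n(d) = 3*(d/d) = 3*1 = 3)
l(Z, O) = ¼ (l(Z, O) = 1/4 = ¼)
q = 12 (q = 6*2 = 12)
y(u) = 25/12 + u/3 (y(u) = 2 + (u + ¼)/3 = 2 + (¼ + u)/3 = 2 + (1/12 + u/3) = 25/12 + u/3)
(76 + y(q))*(130 + 215) = (76 + (25/12 + (⅓)*12))*(130 + 215) = (76 + (25/12 + 4))*345 = (76 + 73/12)*345 = (985/12)*345 = 113275/4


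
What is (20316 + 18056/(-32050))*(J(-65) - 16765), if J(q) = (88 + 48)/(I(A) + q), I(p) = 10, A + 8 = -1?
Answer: -300230284061992/881375 ≈ -3.4064e+8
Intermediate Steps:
A = -9 (A = -8 - 1 = -9)
J(q) = 136/(10 + q) (J(q) = (88 + 48)/(10 + q) = 136/(10 + q))
(20316 + 18056/(-32050))*(J(-65) - 16765) = (20316 + 18056/(-32050))*(136/(10 - 65) - 16765) = (20316 + 18056*(-1/32050))*(136/(-55) - 16765) = (20316 - 9028/16025)*(136*(-1/55) - 16765) = 325554872*(-136/55 - 16765)/16025 = (325554872/16025)*(-922211/55) = -300230284061992/881375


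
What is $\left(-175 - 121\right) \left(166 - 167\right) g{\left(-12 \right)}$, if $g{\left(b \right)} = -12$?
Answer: $-3552$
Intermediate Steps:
$\left(-175 - 121\right) \left(166 - 167\right) g{\left(-12 \right)} = \left(-175 - 121\right) \left(166 - 167\right) \left(-12\right) = \left(-296\right) \left(-1\right) \left(-12\right) = 296 \left(-12\right) = -3552$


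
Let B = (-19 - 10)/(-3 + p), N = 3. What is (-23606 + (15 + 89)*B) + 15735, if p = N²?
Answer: -25121/3 ≈ -8373.7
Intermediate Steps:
p = 9 (p = 3² = 9)
B = -29/6 (B = (-19 - 10)/(-3 + 9) = -29/6 ≈ -4.8333)
(-23606 + (15 + 89)*B) + 15735 = (-23606 + (15 + 89)*(-29/6)) + 15735 = (-23606 + 104*(-29/6)) + 15735 = (-23606 - 1508/3) + 15735 = -72326/3 + 15735 = -25121/3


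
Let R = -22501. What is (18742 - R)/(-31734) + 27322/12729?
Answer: 114018067/134647362 ≈ 0.84679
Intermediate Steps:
(18742 - R)/(-31734) + 27322/12729 = (18742 - 1*(-22501))/(-31734) + 27322/12729 = (18742 + 22501)*(-1/31734) + 27322*(1/12729) = 41243*(-1/31734) + 27322/12729 = -41243/31734 + 27322/12729 = 114018067/134647362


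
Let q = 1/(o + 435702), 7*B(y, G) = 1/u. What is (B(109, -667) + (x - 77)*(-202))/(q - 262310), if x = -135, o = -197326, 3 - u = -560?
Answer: -40230570918760/246424458131019 ≈ -0.16326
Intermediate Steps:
u = 563 (u = 3 - 1*(-560) = 3 + 560 = 563)
B(y, G) = 1/3941 (B(y, G) = (1/7)/563 = (1/7)*(1/563) = 1/3941)
q = 1/238376 (q = 1/(-197326 + 435702) = 1/238376 ≈ 4.1951e-6)
(B(109, -667) + (x - 77)*(-202))/(q - 262310) = (1/3941 + (-135 - 77)*(-202))/(1/238376 - 262310) = (1/3941 - 212*(-202))/(-62528408559/238376) = (1/3941 + 42824)*(-238376/62528408559) = (168769385/3941)*(-238376/62528408559) = -40230570918760/246424458131019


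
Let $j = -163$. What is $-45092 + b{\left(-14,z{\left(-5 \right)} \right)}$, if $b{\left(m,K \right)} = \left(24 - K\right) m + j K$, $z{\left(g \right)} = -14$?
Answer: $-43342$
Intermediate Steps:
$b{\left(m,K \right)} = - 163 K + m \left(24 - K\right)$ ($b{\left(m,K \right)} = \left(24 - K\right) m - 163 K = m \left(24 - K\right) - 163 K = - 163 K + m \left(24 - K\right)$)
$-45092 + b{\left(-14,z{\left(-5 \right)} \right)} = -45092 - \left(-1946 + 196\right) = -45092 - -1750 = -45092 + 1750 = -43342$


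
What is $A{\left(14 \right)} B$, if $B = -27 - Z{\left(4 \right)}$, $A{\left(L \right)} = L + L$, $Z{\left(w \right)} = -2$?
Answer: $-700$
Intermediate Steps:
$A{\left(L \right)} = 2 L$
$B = -25$ ($B = -27 - -2 = -27 + 2 = -25$)
$A{\left(14 \right)} B = 2 \cdot 14 \left(-25\right) = 28 \left(-25\right) = -700$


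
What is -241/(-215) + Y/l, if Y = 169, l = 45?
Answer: 9436/1935 ≈ 4.8765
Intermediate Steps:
-241/(-215) + Y/l = -241/(-215) + 169/45 = -241*(-1/215) + 169*(1/45) = 241/215 + 169/45 = 9436/1935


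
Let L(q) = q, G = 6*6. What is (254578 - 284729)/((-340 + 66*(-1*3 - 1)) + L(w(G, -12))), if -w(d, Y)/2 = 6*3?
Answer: 30151/640 ≈ 47.111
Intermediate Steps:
G = 36
w(d, Y) = -36 (w(d, Y) = -12*3 = -2*18 = -36)
(254578 - 284729)/((-340 + 66*(-1*3 - 1)) + L(w(G, -12))) = (254578 - 284729)/((-340 + 66*(-1*3 - 1)) - 36) = -30151/((-340 + 66*(-3 - 1)) - 36) = -30151/((-340 + 66*(-4)) - 36) = -30151/((-340 - 264) - 36) = -30151/(-604 - 36) = -30151/(-640) = -30151*(-1/640) = 30151/640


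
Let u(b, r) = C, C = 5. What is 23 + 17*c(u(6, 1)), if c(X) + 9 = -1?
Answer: -147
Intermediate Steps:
u(b, r) = 5
c(X) = -10 (c(X) = -9 - 1 = -10)
23 + 17*c(u(6, 1)) = 23 + 17*(-10) = 23 - 170 = -147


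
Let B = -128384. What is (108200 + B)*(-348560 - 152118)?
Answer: 10105684752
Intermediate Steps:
(108200 + B)*(-348560 - 152118) = (108200 - 128384)*(-348560 - 152118) = -20184*(-500678) = 10105684752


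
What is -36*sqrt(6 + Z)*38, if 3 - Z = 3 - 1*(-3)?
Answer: -1368*sqrt(3) ≈ -2369.4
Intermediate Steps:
Z = -3 (Z = 3 - (3 - 1*(-3)) = 3 - (3 + 3) = 3 - 1*6 = 3 - 6 = -3)
-36*sqrt(6 + Z)*38 = -36*sqrt(6 - 3)*38 = -36*sqrt(3)*38 = -1368*sqrt(3)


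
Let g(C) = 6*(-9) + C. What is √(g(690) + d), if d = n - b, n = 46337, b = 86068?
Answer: I*√39095 ≈ 197.72*I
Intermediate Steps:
d = -39731 (d = 46337 - 1*86068 = 46337 - 86068 = -39731)
g(C) = -54 + C
√(g(690) + d) = √((-54 + 690) - 39731) = √(636 - 39731) = √(-39095) = I*√39095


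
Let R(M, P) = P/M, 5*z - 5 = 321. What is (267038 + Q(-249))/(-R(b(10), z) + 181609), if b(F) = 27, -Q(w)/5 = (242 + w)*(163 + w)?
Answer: 35643780/24516889 ≈ 1.4538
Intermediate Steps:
z = 326/5 (z = 1 + (1/5)*321 = 1 + 321/5 = 326/5 ≈ 65.200)
Q(w) = -5*(163 + w)*(242 + w) (Q(w) = -5*(242 + w)*(163 + w) = -5*(163 + w)*(242 + w))
(267038 + Q(-249))/(-R(b(10), z) + 181609) = (267038 + (-197230 - 2025*(-249) - 5*(-249)**2))/(-326/(5*27) + 181609) = (267038 + (-197230 + 504225 - 5*62001))/(-326/(5*27) + 181609) = (267038 + (-197230 + 504225 - 310005))/(-1*326/135 + 181609) = (267038 - 3010)/(-326/135 + 181609) = 264028/(24516889/135) = 264028*(135/24516889) = 35643780/24516889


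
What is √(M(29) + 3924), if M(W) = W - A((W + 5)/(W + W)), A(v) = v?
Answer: 2*√830995/29 ≈ 62.868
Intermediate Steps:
M(W) = W - (5 + W)/(2*W) (M(W) = W - (W + 5)/(W + W) = W - (5 + W)/(2*W))
√(M(29) + 3924) = √((-½ + 29 - 5/2/29) + 3924) = √((-½ + 29 - 5/2*1/29) + 3924) = √((-½ + 29 - 5/58) + 3924) = √(824/29 + 3924) = √(114620/29) = 2*√830995/29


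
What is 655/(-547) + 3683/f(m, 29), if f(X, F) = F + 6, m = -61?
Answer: 1991676/19145 ≈ 104.03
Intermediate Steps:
f(X, F) = 6 + F
655/(-547) + 3683/f(m, 29) = 655/(-547) + 3683/(6 + 29) = 655*(-1/547) + 3683/35 = -655/547 + 3683*(1/35) = -655/547 + 3683/35 = 1991676/19145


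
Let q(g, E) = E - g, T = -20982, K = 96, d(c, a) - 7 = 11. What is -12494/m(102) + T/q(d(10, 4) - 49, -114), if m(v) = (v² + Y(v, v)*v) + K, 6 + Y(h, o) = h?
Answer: 212364871/842118 ≈ 252.18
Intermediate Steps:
Y(h, o) = -6 + h
d(c, a) = 18 (d(c, a) = 7 + 11 = 18)
m(v) = 96 + v² + v*(-6 + v) (m(v) = (v² + (-6 + v)*v) + 96 = (v² + v*(-6 + v)) + 96 = 96 + v² + v*(-6 + v))
-12494/m(102) + T/q(d(10, 4) - 49, -114) = -12494/(96 + 102² + 102*(-6 + 102)) - 20982/(-114 - (18 - 49)) = -12494/(96 + 10404 + 102*96) - 20982/(-114 - 1*(-31)) = -12494/(96 + 10404 + 9792) - 20982/(-114 + 31) = -12494/20292 - 20982/(-83) = -12494*1/20292 - 20982*(-1/83) = -6247/10146 + 20982/83 = 212364871/842118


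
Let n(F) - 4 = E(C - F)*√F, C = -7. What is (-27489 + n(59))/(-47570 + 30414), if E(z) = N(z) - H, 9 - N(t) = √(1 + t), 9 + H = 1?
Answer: 27485/17156 + √59*(-17 + I*√65)/17156 ≈ 1.5945 + 0.0036097*I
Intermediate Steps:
H = -8 (H = -9 + 1 = -8)
N(t) = 9 - √(1 + t)
E(z) = 17 - √(1 + z) (E(z) = (9 - √(1 + z)) - 1*(-8) = (9 - √(1 + z)) + 8 = 17 - √(1 + z))
n(F) = 4 + √F*(17 - √(-6 - F)) (n(F) = 4 + (17 - √(1 + (-7 - F)))*√F = 4 + (17 - √(-6 - F))*√F = 4 + √F*(17 - √(-6 - F)))
(-27489 + n(59))/(-47570 + 30414) = (-27489 + (4 + √59*(17 - √(-6 - 1*59))))/(-47570 + 30414) = (-27489 + (4 + √59*(17 - √(-6 - 59))))/(-17156) = (-27489 + (4 + √59*(17 - √(-65))))*(-1/17156) = (-27489 + (4 + √59*(17 - I*√65)))*(-1/17156) = (-27485 + √59*(17 - I*√65))*(-1/17156) = 27485/17156 - √59*(17 - I*√65)/17156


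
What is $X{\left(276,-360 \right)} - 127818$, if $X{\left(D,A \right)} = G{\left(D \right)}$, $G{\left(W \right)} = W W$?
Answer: $-51642$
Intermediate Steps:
$G{\left(W \right)} = W^{2}$
$X{\left(D,A \right)} = D^{2}$
$X{\left(276,-360 \right)} - 127818 = 276^{2} - 127818 = 76176 - 127818 = -51642$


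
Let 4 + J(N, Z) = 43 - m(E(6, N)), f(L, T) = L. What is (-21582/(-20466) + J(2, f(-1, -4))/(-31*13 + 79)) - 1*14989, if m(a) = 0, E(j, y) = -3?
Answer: -613491511/40932 ≈ -14988.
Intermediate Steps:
J(N, Z) = 39 (J(N, Z) = -4 + (43 - 1*0) = -4 + (43 + 0) = -4 + 43 = 39)
(-21582/(-20466) + J(2, f(-1, -4))/(-31*13 + 79)) - 1*14989 = (-21582/(-20466) + 39/(-31*13 + 79)) - 1*14989 = (-21582*(-1/20466) + 39/(-403 + 79)) - 14989 = (1199/1137 + 39/(-324)) - 14989 = (1199/1137 + 39*(-1/324)) - 14989 = (1199/1137 - 13/108) - 14989 = 38237/40932 - 14989 = -613491511/40932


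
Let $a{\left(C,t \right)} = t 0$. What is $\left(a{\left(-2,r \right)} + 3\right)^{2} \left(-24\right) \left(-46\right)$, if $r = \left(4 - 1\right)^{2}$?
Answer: $9936$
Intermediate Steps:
$r = 9$ ($r = 3^{2} = 9$)
$a{\left(C,t \right)} = 0$
$\left(a{\left(-2,r \right)} + 3\right)^{2} \left(-24\right) \left(-46\right) = \left(0 + 3\right)^{2} \left(-24\right) \left(-46\right) = 3^{2} \left(-24\right) \left(-46\right) = 9 \left(-24\right) \left(-46\right) = \left(-216\right) \left(-46\right) = 9936$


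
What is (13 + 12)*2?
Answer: 50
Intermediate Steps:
(13 + 12)*2 = 25*2 = 50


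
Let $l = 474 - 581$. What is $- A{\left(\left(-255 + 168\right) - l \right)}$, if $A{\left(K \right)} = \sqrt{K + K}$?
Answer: $- 2 \sqrt{10} \approx -6.3246$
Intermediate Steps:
$l = -107$
$A{\left(K \right)} = \sqrt{2} \sqrt{K}$ ($A{\left(K \right)} = \sqrt{2 K} = \sqrt{2} \sqrt{K}$)
$- A{\left(\left(-255 + 168\right) - l \right)} = - \sqrt{2} \sqrt{\left(-255 + 168\right) - -107} = - \sqrt{2} \sqrt{-87 + 107} = - \sqrt{2} \sqrt{20} = - \sqrt{2} \cdot 2 \sqrt{5} = - 2 \sqrt{10}$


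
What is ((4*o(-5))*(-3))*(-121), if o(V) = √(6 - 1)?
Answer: 1452*√5 ≈ 3246.8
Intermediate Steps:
o(V) = √5
((4*o(-5))*(-3))*(-121) = ((4*√5)*(-3))*(-121) = -12*√5*(-121) = 1452*√5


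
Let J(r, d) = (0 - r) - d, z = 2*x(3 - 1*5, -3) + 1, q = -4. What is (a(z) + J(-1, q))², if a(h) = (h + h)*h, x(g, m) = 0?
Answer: 49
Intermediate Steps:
z = 1 (z = 2*0 + 1 = 0 + 1 = 1)
J(r, d) = -d - r (J(r, d) = -r - d = -d - r)
a(h) = 2*h² (a(h) = (2*h)*h = 2*h²)
(a(z) + J(-1, q))² = (2*1² + (-1*(-4) - 1*(-1)))² = (2*1 + (4 + 1))² = (2 + 5)² = 7² = 49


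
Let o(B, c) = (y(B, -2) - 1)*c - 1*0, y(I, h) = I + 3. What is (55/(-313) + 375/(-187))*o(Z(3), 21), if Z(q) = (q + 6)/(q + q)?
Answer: -9383010/58531 ≈ -160.31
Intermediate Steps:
y(I, h) = 3 + I
Z(q) = (6 + q)/(2*q) (Z(q) = (6 + q)/((2*q)) = (6 + q)*(1/(2*q)) = (6 + q)/(2*q))
o(B, c) = c*(2 + B) (o(B, c) = ((3 + B) - 1)*c - 1*0 = (2 + B)*c + 0 = c*(2 + B) + 0 = c*(2 + B))
(55/(-313) + 375/(-187))*o(Z(3), 21) = (55/(-313) + 375/(-187))*(21*(2 + (½)*(6 + 3)/3)) = (55*(-1/313) + 375*(-1/187))*(21*(2 + (½)*(⅓)*9)) = (-55/313 - 375/187)*(21*(2 + 3/2)) = -2680860*7/(58531*2) = -127660/58531*147/2 = -9383010/58531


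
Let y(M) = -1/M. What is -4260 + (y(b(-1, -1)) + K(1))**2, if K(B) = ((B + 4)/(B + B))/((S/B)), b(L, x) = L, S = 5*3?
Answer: -153311/36 ≈ -4258.6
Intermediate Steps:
S = 15
K(B) = 2/15 + B/30 (K(B) = ((B + 4)/(B + B))/((15/B)) = ((4 + B)/((2*B)))*(B/15) = ((4 + B)*(1/(2*B)))*(B/15) = ((4 + B)/(2*B))*(B/15) = 2/15 + B/30)
-4260 + (y(b(-1, -1)) + K(1))**2 = -4260 + (-1/(-1) + (2/15 + (1/30)*1))**2 = -4260 + (-1*(-1) + (2/15 + 1/30))**2 = -4260 + (1 + 1/6)**2 = -4260 + (7/6)**2 = -4260 + 49/36 = -153311/36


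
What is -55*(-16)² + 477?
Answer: -13603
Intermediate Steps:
-55*(-16)² + 477 = -55*256 + 477 = -14080 + 477 = -13603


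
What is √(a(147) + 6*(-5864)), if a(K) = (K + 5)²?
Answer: 4*I*√755 ≈ 109.91*I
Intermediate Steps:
a(K) = (5 + K)²
√(a(147) + 6*(-5864)) = √((5 + 147)² + 6*(-5864)) = √(152² - 35184) = √(23104 - 35184) = √(-12080) = 4*I*√755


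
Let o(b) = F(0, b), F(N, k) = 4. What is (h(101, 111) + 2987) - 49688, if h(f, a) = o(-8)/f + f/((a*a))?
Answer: -58115645636/1244421 ≈ -46701.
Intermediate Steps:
o(b) = 4
h(f, a) = 4/f + f/a² (h(f, a) = 4/f + f/((a*a)) = 4/f + f/(a²) = 4/f + f/a²)
(h(101, 111) + 2987) - 49688 = ((4/101 + 101/111²) + 2987) - 49688 = ((4*(1/101) + 101*(1/12321)) + 2987) - 49688 = ((4/101 + 101/12321) + 2987) - 49688 = (59485/1244421 + 2987) - 49688 = 3717145012/1244421 - 49688 = -58115645636/1244421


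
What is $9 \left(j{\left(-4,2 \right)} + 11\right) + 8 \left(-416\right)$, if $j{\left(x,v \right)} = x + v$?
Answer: $-3247$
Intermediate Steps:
$j{\left(x,v \right)} = v + x$
$9 \left(j{\left(-4,2 \right)} + 11\right) + 8 \left(-416\right) = 9 \left(\left(2 - 4\right) + 11\right) + 8 \left(-416\right) = 9 \left(-2 + 11\right) - 3328 = 9 \cdot 9 - 3328 = 81 - 3328 = -3247$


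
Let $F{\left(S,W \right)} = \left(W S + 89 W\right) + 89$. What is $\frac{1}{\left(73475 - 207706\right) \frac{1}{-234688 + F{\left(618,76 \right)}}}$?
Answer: $\frac{180867}{134231} \approx 1.3474$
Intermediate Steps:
$F{\left(S,W \right)} = 89 + 89 W + S W$ ($F{\left(S,W \right)} = \left(S W + 89 W\right) + 89 = \left(89 W + S W\right) + 89 = 89 + 89 W + S W$)
$\frac{1}{\left(73475 - 207706\right) \frac{1}{-234688 + F{\left(618,76 \right)}}} = \frac{1}{\left(73475 - 207706\right) \frac{1}{-234688 + \left(89 + 89 \cdot 76 + 618 \cdot 76\right)}} = \frac{1}{\left(-134231\right) \frac{1}{-234688 + \left(89 + 6764 + 46968\right)}} = \frac{1}{\left(-134231\right) \frac{1}{-234688 + 53821}} = \frac{1}{\left(-134231\right) \frac{1}{-180867}} = \frac{1}{\left(-134231\right) \left(- \frac{1}{180867}\right)} = \frac{1}{\frac{134231}{180867}} = \frac{180867}{134231}$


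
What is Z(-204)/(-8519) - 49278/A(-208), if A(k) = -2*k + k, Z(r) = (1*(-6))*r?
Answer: -210026937/885976 ≈ -237.06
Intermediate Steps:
Z(r) = -6*r
A(k) = -k
Z(-204)/(-8519) - 49278/A(-208) = -6*(-204)/(-8519) - 49278/((-1*(-208))) = 1224*(-1/8519) - 49278/208 = -1224/8519 - 49278*1/208 = -1224/8519 - 24639/104 = -210026937/885976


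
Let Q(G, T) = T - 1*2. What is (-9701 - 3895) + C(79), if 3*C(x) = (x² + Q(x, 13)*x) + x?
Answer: -33599/3 ≈ -11200.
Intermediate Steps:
Q(G, T) = -2 + T (Q(G, T) = T - 2 = -2 + T)
C(x) = 4*x + x²/3 (C(x) = ((x² + (-2 + 13)*x) + x)/3 = ((x² + 11*x) + x)/3 = (x² + 12*x)/3 = 4*x + x²/3)
(-9701 - 3895) + C(79) = (-9701 - 3895) + (⅓)*79*(12 + 79) = -13596 + (⅓)*79*91 = -13596 + 7189/3 = -33599/3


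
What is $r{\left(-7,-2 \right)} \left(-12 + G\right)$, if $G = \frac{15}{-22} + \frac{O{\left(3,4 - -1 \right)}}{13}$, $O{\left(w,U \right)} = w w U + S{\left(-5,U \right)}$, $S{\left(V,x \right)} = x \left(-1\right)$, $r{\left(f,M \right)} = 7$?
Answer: $- \frac{19229}{286} \approx -67.234$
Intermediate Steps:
$S{\left(V,x \right)} = - x$
$O{\left(w,U \right)} = - U + U w^{2}$ ($O{\left(w,U \right)} = w w U - U = w^{2} U - U = U w^{2} - U = - U + U w^{2}$)
$G = \frac{685}{286}$ ($G = \frac{15}{-22} + \frac{\left(4 - -1\right) \left(-1 + 3^{2}\right)}{13} = 15 \left(- \frac{1}{22}\right) + \left(4 + 1\right) \left(-1 + 9\right) \frac{1}{13} = - \frac{15}{22} + 5 \cdot 8 \cdot \frac{1}{13} = - \frac{15}{22} + 40 \cdot \frac{1}{13} = - \frac{15}{22} + \frac{40}{13} = \frac{685}{286} \approx 2.3951$)
$r{\left(-7,-2 \right)} \left(-12 + G\right) = 7 \left(-12 + \frac{685}{286}\right) = 7 \left(- \frac{2747}{286}\right) = - \frac{19229}{286}$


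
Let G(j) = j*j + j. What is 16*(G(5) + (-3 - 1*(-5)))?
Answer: 512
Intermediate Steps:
G(j) = j + j² (G(j) = j² + j = j + j²)
16*(G(5) + (-3 - 1*(-5))) = 16*(5*(1 + 5) + (-3 - 1*(-5))) = 16*(5*6 + (-3 + 5)) = 16*(30 + 2) = 16*32 = 512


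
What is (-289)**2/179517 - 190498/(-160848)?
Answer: 7938635879/4812491736 ≈ 1.6496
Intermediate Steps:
(-289)**2/179517 - 190498/(-160848) = 83521*(1/179517) - 190498*(-1/160848) = 83521/179517 + 95249/80424 = 7938635879/4812491736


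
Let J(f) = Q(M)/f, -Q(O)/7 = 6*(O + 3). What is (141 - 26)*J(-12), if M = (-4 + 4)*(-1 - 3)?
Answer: 2415/2 ≈ 1207.5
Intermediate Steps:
M = 0 (M = 0*(-4) = 0)
Q(O) = -126 - 42*O (Q(O) = -42*(O + 3) = -42*(3 + O) = -7*(18 + 6*O) = -126 - 42*O)
J(f) = -126/f (J(f) = (-126 - 42*0)/f = (-126 + 0)/f = -126/f)
(141 - 26)*J(-12) = (141 - 26)*(-126/(-12)) = 115*(-126*(-1/12)) = 115*(21/2) = 2415/2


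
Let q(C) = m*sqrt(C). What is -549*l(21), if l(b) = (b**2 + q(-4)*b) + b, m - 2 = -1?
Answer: -253638 - 23058*I ≈ -2.5364e+5 - 23058.0*I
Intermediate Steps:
m = 1 (m = 2 - 1 = 1)
q(C) = sqrt(C) (q(C) = 1*sqrt(C) = sqrt(C))
l(b) = b + b**2 + 2*I*b (l(b) = (b**2 + sqrt(-4)*b) + b = (b**2 + (2*I)*b) + b = (b**2 + 2*I*b) + b = b + b**2 + 2*I*b)
-549*l(21) = -11529*(1 + 21 + 2*I) = -11529*(22 + 2*I) = -549*(462 + 42*I) = -253638 - 23058*I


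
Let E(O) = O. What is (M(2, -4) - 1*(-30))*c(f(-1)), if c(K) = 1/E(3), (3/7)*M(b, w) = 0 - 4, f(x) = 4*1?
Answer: 62/9 ≈ 6.8889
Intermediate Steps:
f(x) = 4
M(b, w) = -28/3 (M(b, w) = 7*(0 - 4)/3 = (7/3)*(-4) = -28/3)
c(K) = ⅓ (c(K) = 1/3 = ⅓)
(M(2, -4) - 1*(-30))*c(f(-1)) = (-28/3 - 1*(-30))*(⅓) = (-28/3 + 30)*(⅓) = (62/3)*(⅓) = 62/9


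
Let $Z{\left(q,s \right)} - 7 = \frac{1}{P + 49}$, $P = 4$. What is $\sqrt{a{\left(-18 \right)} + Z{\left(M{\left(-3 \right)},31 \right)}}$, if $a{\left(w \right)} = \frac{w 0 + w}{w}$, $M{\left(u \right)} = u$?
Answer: $\frac{5 \sqrt{901}}{53} \approx 2.8318$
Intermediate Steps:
$Z{\left(q,s \right)} = \frac{372}{53}$ ($Z{\left(q,s \right)} = 7 + \frac{1}{4 + 49} = 7 + \frac{1}{53} = \frac{372}{53}$)
$a{\left(w \right)} = 1$ ($a{\left(w \right)} = \frac{0 + w}{w} = \frac{w}{w} = 1$)
$\sqrt{a{\left(-18 \right)} + Z{\left(M{\left(-3 \right)},31 \right)}} = \sqrt{1 + \frac{372}{53}} = \sqrt{\frac{425}{53}} = \frac{5 \sqrt{901}}{53}$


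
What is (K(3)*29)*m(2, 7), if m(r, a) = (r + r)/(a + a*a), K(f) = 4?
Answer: 58/7 ≈ 8.2857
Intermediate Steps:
m(r, a) = 2*r/(a + a**2) (m(r, a) = (2*r)/(a + a**2) = 2*r/(a + a**2))
(K(3)*29)*m(2, 7) = (4*29)*(2*2/(7*(1 + 7))) = 116*(2*2*(1/7)/8) = 116*(2*2*(1/7)*(1/8)) = 116*(1/14) = 58/7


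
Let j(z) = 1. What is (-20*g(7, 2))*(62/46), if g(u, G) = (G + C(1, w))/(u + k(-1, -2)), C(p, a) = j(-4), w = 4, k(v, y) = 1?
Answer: -465/46 ≈ -10.109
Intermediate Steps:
C(p, a) = 1
g(u, G) = (1 + G)/(1 + u) (g(u, G) = (G + 1)/(u + 1) = (1 + G)/(1 + u))
(-20*g(7, 2))*(62/46) = (-20*(1 + 2)/(1 + 7))*(62/46) = (-20*3/8)*(62*(1/46)) = -5*3/2*(31/23) = -20*3/8*(31/23) = -15/2*31/23 = -465/46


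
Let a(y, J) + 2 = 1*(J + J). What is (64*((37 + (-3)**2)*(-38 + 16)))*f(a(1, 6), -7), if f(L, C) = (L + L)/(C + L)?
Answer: -1295360/3 ≈ -4.3179e+5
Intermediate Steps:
a(y, J) = -2 + 2*J (a(y, J) = -2 + 1*(J + J) = -2 + 1*(2*J) = -2 + 2*J)
f(L, C) = 2*L/(C + L) (f(L, C) = (2*L)/(C + L) = 2*L/(C + L))
(64*((37 + (-3)**2)*(-38 + 16)))*f(a(1, 6), -7) = (64*((37 + (-3)**2)*(-38 + 16)))*(2*(-2 + 2*6)/(-7 + (-2 + 2*6))) = (64*((37 + 9)*(-22)))*(2*(-2 + 12)/(-7 + (-2 + 12))) = (64*(46*(-22)))*(2*10/(-7 + 10)) = (64*(-1012))*(2*10/3) = -129536*10/3 = -64768*20/3 = -1295360/3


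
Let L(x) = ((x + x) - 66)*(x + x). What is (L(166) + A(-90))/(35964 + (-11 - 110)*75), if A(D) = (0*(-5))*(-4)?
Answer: 88312/26889 ≈ 3.2843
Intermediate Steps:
L(x) = 2*x*(-66 + 2*x) (L(x) = (2*x - 66)*(2*x) = (-66 + 2*x)*(2*x) = 2*x*(-66 + 2*x))
A(D) = 0 (A(D) = 0*(-4) = 0)
(L(166) + A(-90))/(35964 + (-11 - 110)*75) = (4*166*(-33 + 166) + 0)/(35964 + (-11 - 110)*75) = (4*166*133 + 0)/(35964 - 121*75) = (88312 + 0)/(35964 - 9075) = 88312/26889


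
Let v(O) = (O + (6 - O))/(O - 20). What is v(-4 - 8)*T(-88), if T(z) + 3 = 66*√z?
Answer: 9/16 - 99*I*√22/4 ≈ 0.5625 - 116.09*I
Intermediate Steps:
T(z) = -3 + 66*√z
v(O) = 6/(-20 + O)
v(-4 - 8)*T(-88) = (6/(-20 + (-4 - 8)))*(-3 + 66*√(-88)) = (6/(-20 - 12))*(-3 + 66*(2*I*√22)) = (6/(-32))*(-3 + 132*I*√22) = (6*(-1/32))*(-3 + 132*I*√22) = -3*(-3 + 132*I*√22)/16 = 9/16 - 99*I*√22/4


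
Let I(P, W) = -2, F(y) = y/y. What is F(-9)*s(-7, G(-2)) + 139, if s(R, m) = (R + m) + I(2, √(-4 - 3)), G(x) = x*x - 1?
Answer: 133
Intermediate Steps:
G(x) = -1 + x² (G(x) = x² - 1 = -1 + x²)
F(y) = 1
s(R, m) = -2 + R + m (s(R, m) = (R + m) - 2 = -2 + R + m)
F(-9)*s(-7, G(-2)) + 139 = 1*(-2 - 7 + (-1 + (-2)²)) + 139 = 1*(-2 - 7 + (-1 + 4)) + 139 = 1*(-2 - 7 + 3) + 139 = 1*(-6) + 139 = -6 + 139 = 133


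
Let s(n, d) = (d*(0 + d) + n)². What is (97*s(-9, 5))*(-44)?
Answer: -1092608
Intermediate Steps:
s(n, d) = (n + d²)² (s(n, d) = (d*d + n)² = (d² + n)² = (n + d²)²)
(97*s(-9, 5))*(-44) = (97*(-9 + 5²)²)*(-44) = (97*(-9 + 25)²)*(-44) = (97*16²)*(-44) = (97*256)*(-44) = 24832*(-44) = -1092608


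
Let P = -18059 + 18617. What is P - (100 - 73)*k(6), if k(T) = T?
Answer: 396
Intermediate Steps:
P = 558
P - (100 - 73)*k(6) = 558 - (100 - 73)*6 = 558 - 27*6 = 558 - 1*162 = 558 - 162 = 396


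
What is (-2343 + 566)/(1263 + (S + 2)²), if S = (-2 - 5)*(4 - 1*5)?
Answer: -1777/1344 ≈ -1.3222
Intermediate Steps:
S = 7 (S = -7*(4 - 5) = -7*(-1) = 7)
(-2343 + 566)/(1263 + (S + 2)²) = (-2343 + 566)/(1263 + (7 + 2)²) = -1777/(1263 + 9²) = -1777/(1263 + 81) = -1777/1344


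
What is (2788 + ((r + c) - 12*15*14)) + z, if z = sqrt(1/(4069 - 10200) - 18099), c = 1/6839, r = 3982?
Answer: 29065751/6839 + I*sqrt(680326231070)/6131 ≈ 4250.0 + 134.53*I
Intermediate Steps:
c = 1/6839 ≈ 0.00014622
z = I*sqrt(680326231070)/6131 (z = sqrt(1/(-6131) - 18099) = sqrt(-1/6131 - 18099) = sqrt(-110964970/6131) = I*sqrt(680326231070)/6131 ≈ 134.53*I)
(2788 + ((r + c) - 12*15*14)) + z = (2788 + ((3982 + 1/6839) - 12*15*14)) + I*sqrt(680326231070)/6131 = (2788 + (27232899/6839 - 180*14)) + I*sqrt(680326231070)/6131 = (2788 + (27232899/6839 - 2520)) + I*sqrt(680326231070)/6131 = (2788 + 9998619/6839) + I*sqrt(680326231070)/6131 = 29065751/6839 + I*sqrt(680326231070)/6131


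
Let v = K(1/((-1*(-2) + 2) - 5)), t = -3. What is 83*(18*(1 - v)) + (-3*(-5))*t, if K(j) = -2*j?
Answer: -1539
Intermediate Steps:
v = 2 (v = -2/((-1*(-2) + 2) - 5) = -2/((2 + 2) - 5) = -2/(4 - 5) = -2/(-1) = -2*(-1) = 2)
83*(18*(1 - v)) + (-3*(-5))*t = 83*(18*(1 - 1*2)) - 3*(-5)*(-3) = 83*(18*(1 - 2)) + 15*(-3) = 83*(18*(-1)) - 45 = 83*(-18) - 45 = -1494 - 45 = -1539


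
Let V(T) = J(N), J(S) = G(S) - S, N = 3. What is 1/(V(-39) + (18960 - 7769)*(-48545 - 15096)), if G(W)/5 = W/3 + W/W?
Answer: -1/712206424 ≈ -1.4041e-9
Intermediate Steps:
G(W) = 5 + 5*W/3 (G(W) = 5*(W/3 + W/W) = 5*(W*(1/3) + 1) = 5*(W/3 + 1) = 5*(1 + W/3) = 5 + 5*W/3)
J(S) = 5 + 2*S/3 (J(S) = (5 + 5*S/3) - S = 5 + 2*S/3)
V(T) = 7 (V(T) = 5 + (2/3)*3 = 5 + 2 = 7)
1/(V(-39) + (18960 - 7769)*(-48545 - 15096)) = 1/(7 + (18960 - 7769)*(-48545 - 15096)) = 1/(7 + 11191*(-63641)) = 1/(7 - 712206431) = 1/(-712206424) = -1/712206424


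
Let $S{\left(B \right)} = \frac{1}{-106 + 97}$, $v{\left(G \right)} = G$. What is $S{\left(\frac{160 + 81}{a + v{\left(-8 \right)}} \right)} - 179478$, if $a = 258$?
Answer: $- \frac{1615303}{9} \approx -1.7948 \cdot 10^{5}$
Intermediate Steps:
$S{\left(B \right)} = - \frac{1}{9}$ ($S{\left(B \right)} = \frac{1}{-9} = - \frac{1}{9}$)
$S{\left(\frac{160 + 81}{a + v{\left(-8 \right)}} \right)} - 179478 = - \frac{1}{9} - 179478 = - \frac{1615303}{9}$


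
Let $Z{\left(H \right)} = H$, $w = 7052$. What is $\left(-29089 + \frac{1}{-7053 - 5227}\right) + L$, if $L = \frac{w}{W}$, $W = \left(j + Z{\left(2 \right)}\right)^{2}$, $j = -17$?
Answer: $- \frac{16057261733}{552600} \approx -29058.0$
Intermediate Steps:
$W = 225$ ($W = \left(-17 + 2\right)^{2} = \left(-15\right)^{2} = 225$)
$L = \frac{7052}{225} \approx 31.342$
$\left(-29089 + \frac{1}{-7053 - 5227}\right) + L = \left(-29089 + \frac{1}{-7053 - 5227}\right) + \frac{7052}{225} = \left(-29089 + \frac{1}{-12280}\right) + \frac{7052}{225} = \left(-29089 - \frac{1}{12280}\right) + \frac{7052}{225} = - \frac{357212921}{12280} + \frac{7052}{225} = - \frac{16057261733}{552600}$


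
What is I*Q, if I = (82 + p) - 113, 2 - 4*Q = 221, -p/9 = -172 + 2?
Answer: -328281/4 ≈ -82070.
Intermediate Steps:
p = 1530 (p = -9*(-172 + 2) = -9*(-170) = 1530)
Q = -219/4 (Q = 1/2 - 1/4*221 = 1/2 - 221/4 = -219/4 ≈ -54.750)
I = 1499 (I = (82 + 1530) - 113 = 1612 - 113 = 1499)
I*Q = 1499*(-219/4) = -328281/4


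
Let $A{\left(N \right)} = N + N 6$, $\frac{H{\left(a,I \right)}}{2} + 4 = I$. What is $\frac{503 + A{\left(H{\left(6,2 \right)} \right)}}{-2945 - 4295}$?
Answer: $- \frac{95}{1448} \approx -0.065608$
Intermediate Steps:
$H{\left(a,I \right)} = -8 + 2 I$
$A{\left(N \right)} = 7 N$ ($A{\left(N \right)} = N + 6 N = 7 N$)
$\frac{503 + A{\left(H{\left(6,2 \right)} \right)}}{-2945 - 4295} = \frac{503 + 7 \left(-8 + 2 \cdot 2\right)}{-2945 - 4295} = \frac{503 + 7 \left(-8 + 4\right)}{-7240} = \left(503 + 7 \left(-4\right)\right) \left(- \frac{1}{7240}\right) = \left(503 - 28\right) \left(- \frac{1}{7240}\right) = 475 \left(- \frac{1}{7240}\right) = - \frac{95}{1448}$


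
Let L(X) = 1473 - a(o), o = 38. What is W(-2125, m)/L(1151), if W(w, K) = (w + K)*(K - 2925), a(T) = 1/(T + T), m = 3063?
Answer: 9837744/111947 ≈ 87.879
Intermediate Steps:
a(T) = 1/(2*T)
W(w, K) = (-2925 + K)*(K + w) (W(w, K) = (K + w)*(-2925 + K) = (-2925 + K)*(K + w))
L(X) = 111947/76 (L(X) = 1473 - 1/(2*38) = 1473 - 1*1/76 = 1473 - 1/76 = 111947/76)
W(-2125, m)/L(1151) = (3063**2 - 2925*3063 - 2925*(-2125) + 3063*(-2125))/(111947/76) = (9381969 - 8959275 + 6215625 - 6508875)*(76/111947) = 129444*(76/111947) = 9837744/111947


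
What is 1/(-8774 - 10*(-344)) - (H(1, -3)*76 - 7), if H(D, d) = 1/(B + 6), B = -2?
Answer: -64009/5334 ≈ -12.000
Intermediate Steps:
H(D, d) = 1/4 (H(D, d) = 1/(-2 + 6) = 1/4)
1/(-8774 - 10*(-344)) - (H(1, -3)*76 - 7) = 1/(-8774 - 10*(-344)) - ((1/4)*76 - 7) = 1/(-8774 + 3440) - (19 - 7) = 1/(-5334) - 1*12 = -1/5334 - 12 = -64009/5334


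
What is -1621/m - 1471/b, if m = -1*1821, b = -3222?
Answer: 2633851/1955754 ≈ 1.3467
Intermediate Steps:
m = -1821
-1621/m - 1471/b = -1621/(-1821) - 1471/(-3222) = -1621*(-1/1821) - 1471*(-1/3222) = 1621/1821 + 1471/3222 = 2633851/1955754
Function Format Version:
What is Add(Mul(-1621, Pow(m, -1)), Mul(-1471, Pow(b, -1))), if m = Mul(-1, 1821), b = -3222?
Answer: Rational(2633851, 1955754) ≈ 1.3467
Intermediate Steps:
m = -1821
Add(Mul(-1621, Pow(m, -1)), Mul(-1471, Pow(b, -1))) = Add(Mul(-1621, Pow(-1821, -1)), Mul(-1471, Pow(-3222, -1))) = Add(Mul(-1621, Rational(-1, 1821)), Mul(-1471, Rational(-1, 3222))) = Add(Rational(1621, 1821), Rational(1471, 3222)) = Rational(2633851, 1955754)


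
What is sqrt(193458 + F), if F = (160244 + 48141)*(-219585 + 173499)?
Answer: 6*I*sqrt(266762157) ≈ 97997.0*I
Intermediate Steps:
F = -9603631110 (F = 208385*(-46086) = -9603631110)
sqrt(193458 + F) = sqrt(193458 - 9603631110) = sqrt(-9603437652) = 6*I*sqrt(266762157)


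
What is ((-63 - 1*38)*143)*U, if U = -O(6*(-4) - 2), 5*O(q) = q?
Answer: -375518/5 ≈ -75104.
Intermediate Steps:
O(q) = q/5
U = 26/5 (U = -(6*(-4) - 2)/5 = -(-24 - 2)/5 = -(-26)/5 = -1*(-26/5) = 26/5 ≈ 5.2000)
((-63 - 1*38)*143)*U = ((-63 - 1*38)*143)*(26/5) = ((-63 - 38)*143)*(26/5) = -101*143*(26/5) = -14443*26/5 = -375518/5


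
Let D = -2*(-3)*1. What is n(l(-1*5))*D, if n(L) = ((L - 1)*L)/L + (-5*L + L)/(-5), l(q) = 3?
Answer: 132/5 ≈ 26.400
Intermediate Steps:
D = 6 (D = 6*1 = 6)
n(L) = -1 + 9*L/5 (n(L) = ((-1 + L)*L)/L - 4*L*(-⅕) = (L*(-1 + L))/L + 4*L/5 = (-1 + L) + 4*L/5 = -1 + 9*L/5)
n(l(-1*5))*D = (-1 + (9/5)*3)*6 = (-1 + 27/5)*6 = (22/5)*6 = 132/5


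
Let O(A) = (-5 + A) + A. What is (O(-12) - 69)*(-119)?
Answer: 11662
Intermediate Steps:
O(A) = -5 + 2*A
(O(-12) - 69)*(-119) = ((-5 + 2*(-12)) - 69)*(-119) = ((-5 - 24) - 69)*(-119) = (-29 - 69)*(-119) = -98*(-119) = 11662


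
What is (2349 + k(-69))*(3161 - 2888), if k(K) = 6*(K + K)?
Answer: 415233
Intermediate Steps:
k(K) = 12*K (k(K) = 6*(2*K) = 12*K)
(2349 + k(-69))*(3161 - 2888) = (2349 + 12*(-69))*(3161 - 2888) = (2349 - 828)*273 = 1521*273 = 415233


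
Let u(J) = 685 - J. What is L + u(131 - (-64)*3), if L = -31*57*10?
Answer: -17308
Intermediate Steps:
L = -17670 (L = -1767*10 = -17670)
L + u(131 - (-64)*3) = -17670 + (685 - (131 - (-64)*3)) = -17670 + (685 - (131 - 1*(-192))) = -17670 + (685 - (131 + 192)) = -17670 + (685 - 1*323) = -17670 + (685 - 323) = -17670 + 362 = -17308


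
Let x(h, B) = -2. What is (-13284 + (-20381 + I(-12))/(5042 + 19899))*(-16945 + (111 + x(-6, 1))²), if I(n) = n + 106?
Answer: 1677888192984/24941 ≈ 6.7274e+7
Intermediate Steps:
I(n) = 106 + n
(-13284 + (-20381 + I(-12))/(5042 + 19899))*(-16945 + (111 + x(-6, 1))²) = (-13284 + (-20381 + (106 - 12))/(5042 + 19899))*(-16945 + (111 - 2)²) = (-13284 + (-20381 + 94)/24941)*(-16945 + 109²) = (-13284 - 20287*1/24941)*(-16945 + 11881) = (-13284 - 20287/24941)*(-5064) = -331336531/24941*(-5064) = 1677888192984/24941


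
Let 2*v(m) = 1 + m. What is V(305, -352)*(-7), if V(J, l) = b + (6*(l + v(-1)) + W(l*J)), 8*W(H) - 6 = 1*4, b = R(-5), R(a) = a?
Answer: 59241/4 ≈ 14810.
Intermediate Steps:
v(m) = ½ + m/2 (v(m) = (1 + m)/2 = ½ + m/2)
b = -5
W(H) = 5/4 (W(H) = ¾ + (1*4)/8 = ¾ + (⅛)*4 = ¾ + ½ = 5/4)
V(J, l) = -15/4 + 6*l (V(J, l) = -5 + (6*(l + (½ + (½)*(-1))) + 5/4) = -5 + (6*(l + (½ - ½)) + 5/4) = -5 + (6*(l + 0) + 5/4) = -5 + (6*l + 5/4) = -5 + (5/4 + 6*l) = -15/4 + 6*l)
V(305, -352)*(-7) = (-15/4 + 6*(-352))*(-7) = (-15/4 - 2112)*(-7) = -8463/4*(-7) = 59241/4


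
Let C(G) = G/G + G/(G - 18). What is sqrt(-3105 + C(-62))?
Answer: I*sqrt(1241290)/20 ≈ 55.707*I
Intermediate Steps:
C(G) = 1 + G/(-18 + G)
sqrt(-3105 + C(-62)) = sqrt(-3105 + 2*(-9 - 62)/(-18 - 62)) = sqrt(-3105 + 2*(-71)/(-80)) = sqrt(-3105 + 2*(-1/80)*(-71)) = sqrt(-3105 + 71/40) = sqrt(-124129/40) = I*sqrt(1241290)/20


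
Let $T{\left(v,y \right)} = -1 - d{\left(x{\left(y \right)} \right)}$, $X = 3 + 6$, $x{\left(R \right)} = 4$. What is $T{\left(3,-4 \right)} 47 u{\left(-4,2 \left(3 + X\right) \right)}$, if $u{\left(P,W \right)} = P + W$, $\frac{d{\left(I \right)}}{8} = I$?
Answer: $-31020$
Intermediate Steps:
$d{\left(I \right)} = 8 I$
$X = 9$
$T{\left(v,y \right)} = -33$ ($T{\left(v,y \right)} = -1 - 8 \cdot 4 = -1 - 32 = -33$)
$T{\left(3,-4 \right)} 47 u{\left(-4,2 \left(3 + X\right) \right)} = \left(-33\right) 47 \left(-4 + 2 \left(3 + 9\right)\right) = - 1551 \left(-4 + 2 \cdot 12\right) = - 1551 \left(-4 + 24\right) = \left(-1551\right) 20 = -31020$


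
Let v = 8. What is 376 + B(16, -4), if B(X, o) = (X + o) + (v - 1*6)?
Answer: 390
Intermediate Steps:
B(X, o) = 2 + X + o (B(X, o) = (X + o) + (8 - 1*6) = (X + o) + (8 - 6) = (X + o) + 2 = 2 + X + o)
376 + B(16, -4) = 376 + (2 + 16 - 4) = 376 + 14 = 390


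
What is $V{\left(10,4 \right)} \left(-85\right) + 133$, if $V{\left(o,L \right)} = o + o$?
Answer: $-1567$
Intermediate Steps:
$V{\left(o,L \right)} = 2 o$
$V{\left(10,4 \right)} \left(-85\right) + 133 = 2 \cdot 10 \left(-85\right) + 133 = 20 \left(-85\right) + 133 = -1700 + 133 = -1567$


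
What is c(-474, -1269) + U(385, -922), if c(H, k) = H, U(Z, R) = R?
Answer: -1396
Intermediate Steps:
c(-474, -1269) + U(385, -922) = -474 - 922 = -1396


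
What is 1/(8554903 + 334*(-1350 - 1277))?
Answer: 1/7677485 ≈ 1.3025e-7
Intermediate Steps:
1/(8554903 + 334*(-1350 - 1277)) = 1/(8554903 + 334*(-2627)) = 1/(8554903 - 877418) = 1/7677485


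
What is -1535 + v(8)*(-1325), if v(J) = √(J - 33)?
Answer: -1535 - 6625*I ≈ -1535.0 - 6625.0*I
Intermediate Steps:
v(J) = √(-33 + J)
-1535 + v(8)*(-1325) = -1535 + √(-33 + 8)*(-1325) = -1535 + √(-25)*(-1325) = -1535 + (5*I)*(-1325) = -1535 - 6625*I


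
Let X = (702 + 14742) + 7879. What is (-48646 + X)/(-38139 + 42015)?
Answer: -8441/1292 ≈ -6.5333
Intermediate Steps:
X = 23323 (X = 15444 + 7879 = 23323)
(-48646 + X)/(-38139 + 42015) = (-48646 + 23323)/(-38139 + 42015) = -25323/3876 = -25323*1/3876 = -8441/1292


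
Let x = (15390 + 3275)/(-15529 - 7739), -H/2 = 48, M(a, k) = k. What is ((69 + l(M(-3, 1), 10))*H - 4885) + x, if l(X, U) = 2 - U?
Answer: -249940253/23268 ≈ -10742.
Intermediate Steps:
H = -96 (H = -2*48 = -96)
x = -18665/23268 (x = 18665/(-23268) = 18665*(-1/23268) = -18665/23268 ≈ -0.80217)
((69 + l(M(-3, 1), 10))*H - 4885) + x = ((69 + (2 - 1*10))*(-96) - 4885) - 18665/23268 = ((69 + (2 - 10))*(-96) - 4885) - 18665/23268 = ((69 - 8)*(-96) - 4885) - 18665/23268 = (61*(-96) - 4885) - 18665/23268 = (-5856 - 4885) - 18665/23268 = -10741 - 18665/23268 = -249940253/23268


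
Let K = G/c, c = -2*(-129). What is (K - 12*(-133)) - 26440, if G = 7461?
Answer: -2134097/86 ≈ -24815.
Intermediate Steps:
c = 258
K = 2487/86 (K = 7461/258 = 7461*(1/258) = 2487/86 ≈ 28.919)
(K - 12*(-133)) - 26440 = (2487/86 - 12*(-133)) - 26440 = (2487/86 + 1596) - 26440 = 139743/86 - 26440 = -2134097/86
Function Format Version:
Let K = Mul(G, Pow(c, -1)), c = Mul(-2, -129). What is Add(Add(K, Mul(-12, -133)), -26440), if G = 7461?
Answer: Rational(-2134097, 86) ≈ -24815.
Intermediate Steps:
c = 258
K = Rational(2487, 86) (K = Mul(7461, Pow(258, -1)) = Mul(7461, Rational(1, 258)) = Rational(2487, 86) ≈ 28.919)
Add(Add(K, Mul(-12, -133)), -26440) = Add(Add(Rational(2487, 86), Mul(-12, -133)), -26440) = Add(Add(Rational(2487, 86), 1596), -26440) = Add(Rational(139743, 86), -26440) = Rational(-2134097, 86)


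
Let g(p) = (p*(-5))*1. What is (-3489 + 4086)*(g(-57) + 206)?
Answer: 293127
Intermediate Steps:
g(p) = -5*p (g(p) = -5*p*1 = -5*p)
(-3489 + 4086)*(g(-57) + 206) = (-3489 + 4086)*(-5*(-57) + 206) = 597*(285 + 206) = 597*491 = 293127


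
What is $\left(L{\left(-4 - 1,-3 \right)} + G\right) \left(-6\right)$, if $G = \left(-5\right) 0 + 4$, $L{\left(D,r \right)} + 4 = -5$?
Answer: $30$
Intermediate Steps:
$L{\left(D,r \right)} = -9$ ($L{\left(D,r \right)} = -4 - 5 = -9$)
$G = 4$ ($G = 0 + 4 = 4$)
$\left(L{\left(-4 - 1,-3 \right)} + G\right) \left(-6\right) = \left(-9 + 4\right) \left(-6\right) = \left(-5\right) \left(-6\right) = 30$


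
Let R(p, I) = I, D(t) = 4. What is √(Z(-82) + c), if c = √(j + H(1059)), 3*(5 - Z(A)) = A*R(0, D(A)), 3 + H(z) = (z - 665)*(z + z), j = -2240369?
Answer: √(1029 + 18*I*√351470)/3 ≈ 25.549 + 23.204*I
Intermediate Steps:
H(z) = -3 + 2*z*(-665 + z) (H(z) = -3 + (z - 665)*(z + z) = -3 + (-665 + z)*(2*z) = -3 + 2*z*(-665 + z))
Z(A) = 5 - 4*A/3 (Z(A) = 5 - A*4/3 = 5 - 4*A/3)
c = 2*I*√351470 (c = √(-2240369 + (-3 - 1330*1059 + 2*1059²)) = √(-2240369 + (-3 - 1408470 + 2*1121481)) = √(-2240369 + (-3 - 1408470 + 2242962)) = √(-2240369 + 834489) = √(-1405880) = 2*I*√351470 ≈ 1185.7*I)
√(Z(-82) + c) = √((5 - 4/3*(-82)) + 2*I*√351470) = √((5 + 328/3) + 2*I*√351470) = √(343/3 + 2*I*√351470)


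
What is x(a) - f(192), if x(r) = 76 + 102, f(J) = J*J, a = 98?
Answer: -36686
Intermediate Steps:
f(J) = J²
x(r) = 178
x(a) - f(192) = 178 - 1*192² = 178 - 1*36864 = 178 - 36864 = -36686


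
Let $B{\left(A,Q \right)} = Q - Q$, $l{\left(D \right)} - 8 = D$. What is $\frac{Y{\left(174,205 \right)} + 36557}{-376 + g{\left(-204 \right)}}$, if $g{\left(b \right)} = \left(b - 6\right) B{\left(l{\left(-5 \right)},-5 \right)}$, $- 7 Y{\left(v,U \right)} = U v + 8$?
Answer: $- \frac{220221}{2632} \approx -83.671$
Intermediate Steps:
$l{\left(D \right)} = 8 + D$
$Y{\left(v,U \right)} = - \frac{8}{7} - \frac{U v}{7}$ ($Y{\left(v,U \right)} = - \frac{U v + 8}{7} = - \frac{8 + U v}{7} = - \frac{8}{7} - \frac{U v}{7}$)
$B{\left(A,Q \right)} = 0$
$g{\left(b \right)} = 0$ ($g{\left(b \right)} = \left(b - 6\right) 0 = \left(-6 + b\right) 0 = 0$)
$\frac{Y{\left(174,205 \right)} + 36557}{-376 + g{\left(-204 \right)}} = \frac{\left(- \frac{8}{7} - \frac{205}{7} \cdot 174\right) + 36557}{-376 + 0} = \frac{\left(- \frac{8}{7} - \frac{35670}{7}\right) + 36557}{-376} = \left(- \frac{35678}{7} + 36557\right) \left(- \frac{1}{376}\right) = \frac{220221}{7} \left(- \frac{1}{376}\right) = - \frac{220221}{2632}$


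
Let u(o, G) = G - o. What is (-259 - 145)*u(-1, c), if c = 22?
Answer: -9292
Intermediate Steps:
(-259 - 145)*u(-1, c) = (-259 - 145)*(22 - 1*(-1)) = -404*(22 + 1) = -404*23 = -9292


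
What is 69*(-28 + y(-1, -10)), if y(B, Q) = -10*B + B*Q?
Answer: -552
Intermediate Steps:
69*(-28 + y(-1, -10)) = 69*(-28 - (-10 - 10)) = 69*(-28 - 1*(-20)) = 69*(-28 + 20) = 69*(-8) = -552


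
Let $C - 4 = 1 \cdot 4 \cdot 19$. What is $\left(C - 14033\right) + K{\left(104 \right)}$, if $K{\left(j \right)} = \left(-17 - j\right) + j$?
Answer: $-13970$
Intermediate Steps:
$C = 80$ ($C = 4 + 1 \cdot 4 \cdot 19 = 4 + 4 \cdot 19 = 4 + 76 = 80$)
$K{\left(j \right)} = -17$
$\left(C - 14033\right) + K{\left(104 \right)} = \left(80 - 14033\right) - 17 = -13953 - 17 = -13970$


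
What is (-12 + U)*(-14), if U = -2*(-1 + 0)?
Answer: 140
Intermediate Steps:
U = 2 (U = -2*(-1) = 2)
(-12 + U)*(-14) = (-12 + 2)*(-14) = -10*(-14) = 140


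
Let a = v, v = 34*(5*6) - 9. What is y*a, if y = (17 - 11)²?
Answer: 36396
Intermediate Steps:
y = 36 (y = 6² = 36)
v = 1011 (v = 34*30 - 9 = 1020 - 9 = 1011)
a = 1011
y*a = 36*1011 = 36396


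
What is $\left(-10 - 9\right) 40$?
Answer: $-760$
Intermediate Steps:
$\left(-10 - 9\right) 40 = \left(-19\right) 40 = -760$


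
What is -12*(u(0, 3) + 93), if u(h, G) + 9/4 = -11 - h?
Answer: -957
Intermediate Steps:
u(h, G) = -53/4 - h (u(h, G) = -9/4 + (-11 - h) = -53/4 - h)
-12*(u(0, 3) + 93) = -12*((-53/4 - 1*0) + 93) = -12*((-53/4 + 0) + 93) = -12*(-53/4 + 93) = -12*319/4 = -957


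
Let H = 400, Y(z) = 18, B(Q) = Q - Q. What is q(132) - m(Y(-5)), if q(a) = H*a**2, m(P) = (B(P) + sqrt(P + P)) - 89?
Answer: 6969683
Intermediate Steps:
B(Q) = 0
m(P) = -89 + sqrt(2)*sqrt(P) (m(P) = (0 + sqrt(P + P)) - 89 = (0 + sqrt(2*P)) - 89 = (0 + sqrt(2)*sqrt(P)) - 89 = sqrt(2)*sqrt(P) - 89 = -89 + sqrt(2)*sqrt(P))
q(a) = 400*a**2
q(132) - m(Y(-5)) = 400*132**2 - (-89 + sqrt(2)*sqrt(18)) = 400*17424 - (-89 + sqrt(2)*(3*sqrt(2))) = 6969600 - (-89 + 6) = 6969600 - 1*(-83) = 6969600 + 83 = 6969683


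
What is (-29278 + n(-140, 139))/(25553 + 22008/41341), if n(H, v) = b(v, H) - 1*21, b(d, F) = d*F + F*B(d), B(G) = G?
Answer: -2820241679/1056408581 ≈ -2.6697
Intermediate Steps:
b(d, F) = 2*F*d (b(d, F) = d*F + F*d = F*d + F*d = 2*F*d)
n(H, v) = -21 + 2*H*v (n(H, v) = 2*H*v - 1*21 = 2*H*v - 21 = -21 + 2*H*v)
(-29278 + n(-140, 139))/(25553 + 22008/41341) = (-29278 + (-21 + 2*(-140)*139))/(25553 + 22008/41341) = (-29278 + (-21 - 38920))/(25553 + 22008*(1/41341)) = (-29278 - 38941)/(25553 + 22008/41341) = -68219/1056408581/41341 = -68219*41341/1056408581 = -2820241679/1056408581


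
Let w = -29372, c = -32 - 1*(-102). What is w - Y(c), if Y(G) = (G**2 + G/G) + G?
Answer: -34343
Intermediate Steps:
c = 70 (c = -32 + 102 = 70)
Y(G) = 1 + G + G**2 (Y(G) = (G**2 + 1) + G = (1 + G**2) + G = 1 + G + G**2)
w - Y(c) = -29372 - (1 + 70 + 70**2) = -29372 - (1 + 70 + 4900) = -29372 - 1*4971 = -29372 - 4971 = -34343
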